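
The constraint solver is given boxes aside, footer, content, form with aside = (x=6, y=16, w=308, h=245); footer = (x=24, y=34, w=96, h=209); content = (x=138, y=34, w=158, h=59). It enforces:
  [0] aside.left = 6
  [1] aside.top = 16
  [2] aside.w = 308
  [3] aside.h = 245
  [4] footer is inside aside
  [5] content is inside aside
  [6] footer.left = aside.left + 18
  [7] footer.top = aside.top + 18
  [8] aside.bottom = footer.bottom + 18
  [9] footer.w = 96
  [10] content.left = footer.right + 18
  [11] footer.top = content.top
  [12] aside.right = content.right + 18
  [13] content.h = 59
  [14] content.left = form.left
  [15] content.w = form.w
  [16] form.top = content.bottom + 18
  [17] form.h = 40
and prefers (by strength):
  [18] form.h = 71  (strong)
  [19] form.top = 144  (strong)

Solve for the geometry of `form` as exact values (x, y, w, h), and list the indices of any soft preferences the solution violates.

form = (x=138, y=111, w=158, h=40)
violated soft preferences: 18, 19

1. form.x = 138  [content.left = form.left]
2. form.w = 158  [content.w = form.w]
3. form.y = 111  [form.top = content.bottom + 18]
4. form.h = 40  [form.h = 40]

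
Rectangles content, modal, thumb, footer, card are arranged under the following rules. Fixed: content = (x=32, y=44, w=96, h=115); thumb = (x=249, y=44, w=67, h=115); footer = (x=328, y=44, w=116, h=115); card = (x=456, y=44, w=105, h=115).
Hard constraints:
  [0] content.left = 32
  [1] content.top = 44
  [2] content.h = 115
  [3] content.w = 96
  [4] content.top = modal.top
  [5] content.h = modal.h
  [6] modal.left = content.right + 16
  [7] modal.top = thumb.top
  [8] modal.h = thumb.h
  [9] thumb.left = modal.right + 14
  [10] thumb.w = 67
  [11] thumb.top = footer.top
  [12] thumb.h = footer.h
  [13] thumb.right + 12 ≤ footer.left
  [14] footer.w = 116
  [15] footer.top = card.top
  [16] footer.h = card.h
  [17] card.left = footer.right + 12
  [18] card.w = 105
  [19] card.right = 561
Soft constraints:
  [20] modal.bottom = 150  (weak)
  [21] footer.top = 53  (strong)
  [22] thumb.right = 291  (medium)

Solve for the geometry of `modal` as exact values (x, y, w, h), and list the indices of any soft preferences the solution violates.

modal = (x=144, y=44, w=91, h=115)
violated soft preferences: 20, 21, 22

1. modal.y = 44  [content.top = modal.top]
2. modal.h = 115  [content.h = modal.h]
3. modal.x = 144  [modal.left = content.right + 16]
4. modal.w = 91  [thumb.left = modal.right + 14]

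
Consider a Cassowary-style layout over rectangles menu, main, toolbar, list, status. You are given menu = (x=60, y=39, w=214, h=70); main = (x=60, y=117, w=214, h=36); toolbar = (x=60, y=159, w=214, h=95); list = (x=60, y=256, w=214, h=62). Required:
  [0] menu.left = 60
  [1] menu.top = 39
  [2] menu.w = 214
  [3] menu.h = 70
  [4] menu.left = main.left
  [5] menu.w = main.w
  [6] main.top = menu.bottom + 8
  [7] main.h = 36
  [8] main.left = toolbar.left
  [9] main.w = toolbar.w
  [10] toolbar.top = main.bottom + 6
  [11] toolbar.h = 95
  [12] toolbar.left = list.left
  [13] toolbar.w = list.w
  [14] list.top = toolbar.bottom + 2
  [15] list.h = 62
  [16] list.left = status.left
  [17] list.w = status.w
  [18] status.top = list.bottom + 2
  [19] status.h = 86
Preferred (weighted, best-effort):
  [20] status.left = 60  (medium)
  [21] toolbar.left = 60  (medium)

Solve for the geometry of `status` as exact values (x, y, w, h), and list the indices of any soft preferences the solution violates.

status = (x=60, y=320, w=214, h=86)
violated soft preferences: none

1. status.x = 60  [list.left = status.left]
2. status.w = 214  [list.w = status.w]
3. status.y = 320  [status.top = list.bottom + 2]
4. status.h = 86  [status.h = 86]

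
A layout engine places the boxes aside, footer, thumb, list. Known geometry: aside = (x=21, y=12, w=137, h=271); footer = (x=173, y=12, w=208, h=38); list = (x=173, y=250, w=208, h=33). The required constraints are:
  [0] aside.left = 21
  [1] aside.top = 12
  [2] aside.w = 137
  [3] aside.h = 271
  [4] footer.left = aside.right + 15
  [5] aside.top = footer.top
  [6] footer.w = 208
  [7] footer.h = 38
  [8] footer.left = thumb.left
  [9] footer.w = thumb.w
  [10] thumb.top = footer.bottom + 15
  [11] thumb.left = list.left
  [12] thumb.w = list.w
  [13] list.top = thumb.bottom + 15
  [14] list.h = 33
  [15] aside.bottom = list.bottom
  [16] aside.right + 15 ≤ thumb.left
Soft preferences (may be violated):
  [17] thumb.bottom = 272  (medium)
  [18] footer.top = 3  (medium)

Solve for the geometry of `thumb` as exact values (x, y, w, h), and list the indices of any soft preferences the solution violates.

1. thumb.x = 173  [footer.left = thumb.left]
2. thumb.w = 208  [footer.w = thumb.w]
3. thumb.y = 65  [thumb.top = footer.bottom + 15]
4. thumb.h = 170  [list.top = thumb.bottom + 15]

thumb = (x=173, y=65, w=208, h=170)
violated soft preferences: 17, 18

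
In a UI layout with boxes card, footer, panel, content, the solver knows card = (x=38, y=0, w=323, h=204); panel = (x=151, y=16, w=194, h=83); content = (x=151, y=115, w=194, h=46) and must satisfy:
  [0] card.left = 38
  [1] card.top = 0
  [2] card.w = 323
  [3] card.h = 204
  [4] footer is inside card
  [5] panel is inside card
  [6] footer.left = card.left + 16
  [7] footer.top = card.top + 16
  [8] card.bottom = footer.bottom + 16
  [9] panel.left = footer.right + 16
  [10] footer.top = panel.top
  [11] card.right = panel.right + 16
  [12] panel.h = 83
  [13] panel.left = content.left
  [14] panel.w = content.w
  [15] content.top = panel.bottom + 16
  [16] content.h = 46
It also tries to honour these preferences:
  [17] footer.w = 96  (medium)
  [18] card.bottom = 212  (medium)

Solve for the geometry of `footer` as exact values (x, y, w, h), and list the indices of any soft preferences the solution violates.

footer = (x=54, y=16, w=81, h=172)
violated soft preferences: 17, 18

1. footer.x = 54  [footer.left = card.left + 16]
2. footer.y = 16  [footer.top = card.top + 16]
3. footer.h = 172  [card.bottom = footer.bottom + 16]
4. footer.w = 81  [panel.left = footer.right + 16]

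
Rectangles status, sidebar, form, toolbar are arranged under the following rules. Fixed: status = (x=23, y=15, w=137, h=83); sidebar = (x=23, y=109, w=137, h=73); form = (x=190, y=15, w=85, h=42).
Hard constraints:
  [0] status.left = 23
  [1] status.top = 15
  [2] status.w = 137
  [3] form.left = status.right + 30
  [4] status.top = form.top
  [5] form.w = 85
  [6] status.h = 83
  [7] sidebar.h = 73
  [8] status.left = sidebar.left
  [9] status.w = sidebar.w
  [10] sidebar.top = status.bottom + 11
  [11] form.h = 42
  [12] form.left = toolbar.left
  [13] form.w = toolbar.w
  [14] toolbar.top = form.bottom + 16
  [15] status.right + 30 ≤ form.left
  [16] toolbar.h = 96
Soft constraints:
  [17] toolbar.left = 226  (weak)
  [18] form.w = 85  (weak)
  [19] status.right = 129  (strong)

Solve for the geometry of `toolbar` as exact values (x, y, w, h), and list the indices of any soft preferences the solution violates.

1. toolbar.x = 190  [form.left = toolbar.left]
2. toolbar.w = 85  [form.w = toolbar.w]
3. toolbar.y = 73  [toolbar.top = form.bottom + 16]
4. toolbar.h = 96  [toolbar.h = 96]

toolbar = (x=190, y=73, w=85, h=96)
violated soft preferences: 17, 19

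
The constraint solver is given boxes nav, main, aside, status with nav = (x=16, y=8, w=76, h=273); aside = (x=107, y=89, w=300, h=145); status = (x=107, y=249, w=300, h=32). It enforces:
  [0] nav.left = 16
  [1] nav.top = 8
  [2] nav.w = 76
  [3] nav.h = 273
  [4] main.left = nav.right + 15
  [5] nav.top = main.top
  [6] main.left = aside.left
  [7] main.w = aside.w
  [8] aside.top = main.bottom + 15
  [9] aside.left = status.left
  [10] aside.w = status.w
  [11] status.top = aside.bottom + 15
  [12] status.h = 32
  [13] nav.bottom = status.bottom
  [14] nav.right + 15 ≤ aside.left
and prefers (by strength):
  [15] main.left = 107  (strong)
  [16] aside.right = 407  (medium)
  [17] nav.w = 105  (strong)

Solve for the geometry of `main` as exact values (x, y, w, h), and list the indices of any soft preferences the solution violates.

1. main.x = 107  [main.left = nav.right + 15]
2. main.y = 8  [nav.top = main.top]
3. main.w = 300  [main.w = aside.w]
4. main.h = 66  [aside.top = main.bottom + 15]

main = (x=107, y=8, w=300, h=66)
violated soft preferences: 17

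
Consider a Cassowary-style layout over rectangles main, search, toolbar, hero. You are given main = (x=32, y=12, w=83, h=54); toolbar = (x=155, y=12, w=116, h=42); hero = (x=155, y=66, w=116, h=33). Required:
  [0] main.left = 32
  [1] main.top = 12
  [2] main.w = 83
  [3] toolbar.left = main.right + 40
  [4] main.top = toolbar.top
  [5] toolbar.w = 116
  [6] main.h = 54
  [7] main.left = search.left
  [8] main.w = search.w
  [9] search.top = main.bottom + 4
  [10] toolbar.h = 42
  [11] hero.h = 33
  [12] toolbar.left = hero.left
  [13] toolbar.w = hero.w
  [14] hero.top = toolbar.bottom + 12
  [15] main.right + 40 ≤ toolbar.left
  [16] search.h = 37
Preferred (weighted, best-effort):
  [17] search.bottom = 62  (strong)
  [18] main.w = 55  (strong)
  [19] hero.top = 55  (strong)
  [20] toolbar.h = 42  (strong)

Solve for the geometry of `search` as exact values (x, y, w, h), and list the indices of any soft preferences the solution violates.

1. search.x = 32  [main.left = search.left]
2. search.w = 83  [main.w = search.w]
3. search.y = 70  [search.top = main.bottom + 4]
4. search.h = 37  [search.h = 37]

search = (x=32, y=70, w=83, h=37)
violated soft preferences: 17, 18, 19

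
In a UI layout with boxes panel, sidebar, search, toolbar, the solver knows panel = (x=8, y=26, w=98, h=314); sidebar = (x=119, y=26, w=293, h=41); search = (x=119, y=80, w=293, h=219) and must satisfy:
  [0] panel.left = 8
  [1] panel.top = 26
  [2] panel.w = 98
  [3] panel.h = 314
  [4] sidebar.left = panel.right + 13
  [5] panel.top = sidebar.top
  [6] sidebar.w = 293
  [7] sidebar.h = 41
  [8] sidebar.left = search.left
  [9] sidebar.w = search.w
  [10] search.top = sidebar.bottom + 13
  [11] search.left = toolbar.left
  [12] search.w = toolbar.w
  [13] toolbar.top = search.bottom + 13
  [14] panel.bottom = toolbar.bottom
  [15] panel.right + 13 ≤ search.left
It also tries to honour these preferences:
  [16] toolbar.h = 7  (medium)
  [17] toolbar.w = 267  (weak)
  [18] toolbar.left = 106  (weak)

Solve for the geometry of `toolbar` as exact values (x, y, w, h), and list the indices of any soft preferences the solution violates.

toolbar = (x=119, y=312, w=293, h=28)
violated soft preferences: 16, 17, 18

1. toolbar.x = 119  [search.left = toolbar.left]
2. toolbar.w = 293  [search.w = toolbar.w]
3. toolbar.y = 312  [toolbar.top = search.bottom + 13]
4. toolbar.h = 28  [panel.bottom = toolbar.bottom]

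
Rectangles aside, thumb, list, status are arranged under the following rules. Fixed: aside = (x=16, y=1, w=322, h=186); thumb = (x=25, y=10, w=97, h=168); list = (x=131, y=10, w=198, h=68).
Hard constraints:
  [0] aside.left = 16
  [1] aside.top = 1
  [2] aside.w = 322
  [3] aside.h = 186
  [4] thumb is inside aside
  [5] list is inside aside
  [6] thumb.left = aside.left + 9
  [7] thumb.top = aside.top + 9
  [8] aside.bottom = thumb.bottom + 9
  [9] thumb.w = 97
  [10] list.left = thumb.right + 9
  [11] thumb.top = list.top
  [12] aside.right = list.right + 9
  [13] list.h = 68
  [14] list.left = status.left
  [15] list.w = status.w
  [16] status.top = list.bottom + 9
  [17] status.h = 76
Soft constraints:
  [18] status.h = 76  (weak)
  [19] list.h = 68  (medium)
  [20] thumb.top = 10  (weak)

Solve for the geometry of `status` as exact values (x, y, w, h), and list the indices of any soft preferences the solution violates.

1. status.x = 131  [list.left = status.left]
2. status.w = 198  [list.w = status.w]
3. status.y = 87  [status.top = list.bottom + 9]
4. status.h = 76  [status.h = 76]

status = (x=131, y=87, w=198, h=76)
violated soft preferences: none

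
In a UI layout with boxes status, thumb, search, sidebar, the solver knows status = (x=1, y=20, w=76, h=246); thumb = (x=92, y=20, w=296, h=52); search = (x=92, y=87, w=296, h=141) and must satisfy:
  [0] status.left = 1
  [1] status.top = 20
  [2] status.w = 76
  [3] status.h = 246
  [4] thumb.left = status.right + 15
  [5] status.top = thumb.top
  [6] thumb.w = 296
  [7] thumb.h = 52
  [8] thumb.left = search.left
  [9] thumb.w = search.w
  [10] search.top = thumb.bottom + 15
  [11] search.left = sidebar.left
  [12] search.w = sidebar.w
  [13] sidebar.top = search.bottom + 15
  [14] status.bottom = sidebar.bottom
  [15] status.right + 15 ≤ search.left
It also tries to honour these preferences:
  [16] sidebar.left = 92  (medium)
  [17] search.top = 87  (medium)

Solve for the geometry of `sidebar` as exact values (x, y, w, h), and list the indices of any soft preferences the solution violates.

sidebar = (x=92, y=243, w=296, h=23)
violated soft preferences: none

1. sidebar.x = 92  [search.left = sidebar.left]
2. sidebar.w = 296  [search.w = sidebar.w]
3. sidebar.y = 243  [sidebar.top = search.bottom + 15]
4. sidebar.h = 23  [status.bottom = sidebar.bottom]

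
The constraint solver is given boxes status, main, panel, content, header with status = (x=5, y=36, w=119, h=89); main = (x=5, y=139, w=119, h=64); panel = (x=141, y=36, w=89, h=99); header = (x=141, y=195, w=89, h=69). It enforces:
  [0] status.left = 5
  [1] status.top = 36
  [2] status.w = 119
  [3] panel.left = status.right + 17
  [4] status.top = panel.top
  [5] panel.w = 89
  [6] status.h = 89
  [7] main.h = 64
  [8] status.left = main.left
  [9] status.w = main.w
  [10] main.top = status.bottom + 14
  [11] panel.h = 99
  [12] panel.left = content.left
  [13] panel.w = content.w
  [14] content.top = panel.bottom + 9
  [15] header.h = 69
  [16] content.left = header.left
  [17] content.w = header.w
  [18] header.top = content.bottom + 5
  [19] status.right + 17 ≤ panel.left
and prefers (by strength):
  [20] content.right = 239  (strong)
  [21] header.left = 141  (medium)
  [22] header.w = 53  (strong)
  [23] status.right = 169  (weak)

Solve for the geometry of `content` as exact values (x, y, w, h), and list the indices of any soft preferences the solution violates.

content = (x=141, y=144, w=89, h=46)
violated soft preferences: 20, 22, 23

1. content.x = 141  [panel.left = content.left]
2. content.w = 89  [panel.w = content.w]
3. content.y = 144  [content.top = panel.bottom + 9]
4. content.h = 46  [header.top = content.bottom + 5]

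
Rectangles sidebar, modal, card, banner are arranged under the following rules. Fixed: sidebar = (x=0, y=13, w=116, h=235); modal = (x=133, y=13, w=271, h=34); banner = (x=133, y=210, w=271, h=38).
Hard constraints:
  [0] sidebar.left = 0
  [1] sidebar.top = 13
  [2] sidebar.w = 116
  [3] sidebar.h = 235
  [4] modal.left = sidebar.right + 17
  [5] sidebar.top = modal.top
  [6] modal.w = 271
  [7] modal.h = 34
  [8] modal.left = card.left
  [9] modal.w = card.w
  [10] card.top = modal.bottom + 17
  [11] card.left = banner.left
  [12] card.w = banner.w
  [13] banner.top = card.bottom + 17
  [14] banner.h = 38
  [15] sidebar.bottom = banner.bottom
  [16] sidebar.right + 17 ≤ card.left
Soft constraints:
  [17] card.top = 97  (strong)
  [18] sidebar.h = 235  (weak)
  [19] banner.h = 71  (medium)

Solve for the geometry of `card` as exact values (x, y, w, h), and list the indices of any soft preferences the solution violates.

card = (x=133, y=64, w=271, h=129)
violated soft preferences: 17, 19

1. card.x = 133  [modal.left = card.left]
2. card.w = 271  [modal.w = card.w]
3. card.y = 64  [card.top = modal.bottom + 17]
4. card.h = 129  [banner.top = card.bottom + 17]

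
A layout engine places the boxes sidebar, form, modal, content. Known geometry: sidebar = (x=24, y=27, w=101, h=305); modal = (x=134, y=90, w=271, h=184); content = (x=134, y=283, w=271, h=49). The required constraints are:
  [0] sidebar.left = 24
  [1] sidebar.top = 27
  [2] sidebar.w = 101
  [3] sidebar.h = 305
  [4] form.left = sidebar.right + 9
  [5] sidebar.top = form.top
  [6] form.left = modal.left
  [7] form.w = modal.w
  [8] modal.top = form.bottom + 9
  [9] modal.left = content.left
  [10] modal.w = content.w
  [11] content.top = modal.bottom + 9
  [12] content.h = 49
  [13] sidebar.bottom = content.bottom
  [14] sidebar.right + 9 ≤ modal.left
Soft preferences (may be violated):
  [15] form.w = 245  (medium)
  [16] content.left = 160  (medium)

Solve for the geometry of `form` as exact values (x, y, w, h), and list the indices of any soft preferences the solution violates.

1. form.x = 134  [form.left = sidebar.right + 9]
2. form.y = 27  [sidebar.top = form.top]
3. form.w = 271  [form.w = modal.w]
4. form.h = 54  [modal.top = form.bottom + 9]

form = (x=134, y=27, w=271, h=54)
violated soft preferences: 15, 16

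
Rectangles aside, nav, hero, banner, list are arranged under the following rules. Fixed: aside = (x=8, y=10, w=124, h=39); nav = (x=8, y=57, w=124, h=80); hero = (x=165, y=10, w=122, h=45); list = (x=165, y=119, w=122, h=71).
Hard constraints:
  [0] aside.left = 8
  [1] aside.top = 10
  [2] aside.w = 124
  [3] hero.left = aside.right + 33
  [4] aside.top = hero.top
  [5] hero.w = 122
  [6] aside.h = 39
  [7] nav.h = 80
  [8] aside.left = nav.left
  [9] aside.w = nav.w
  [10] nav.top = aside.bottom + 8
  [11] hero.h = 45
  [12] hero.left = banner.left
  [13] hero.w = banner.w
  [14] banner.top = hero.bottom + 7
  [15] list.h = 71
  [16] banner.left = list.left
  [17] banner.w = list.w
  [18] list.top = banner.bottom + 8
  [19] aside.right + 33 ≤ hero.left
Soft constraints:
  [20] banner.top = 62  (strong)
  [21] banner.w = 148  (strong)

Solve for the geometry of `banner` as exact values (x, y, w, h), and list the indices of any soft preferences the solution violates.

1. banner.x = 165  [hero.left = banner.left]
2. banner.w = 122  [hero.w = banner.w]
3. banner.y = 62  [banner.top = hero.bottom + 7]
4. banner.h = 49  [list.top = banner.bottom + 8]

banner = (x=165, y=62, w=122, h=49)
violated soft preferences: 21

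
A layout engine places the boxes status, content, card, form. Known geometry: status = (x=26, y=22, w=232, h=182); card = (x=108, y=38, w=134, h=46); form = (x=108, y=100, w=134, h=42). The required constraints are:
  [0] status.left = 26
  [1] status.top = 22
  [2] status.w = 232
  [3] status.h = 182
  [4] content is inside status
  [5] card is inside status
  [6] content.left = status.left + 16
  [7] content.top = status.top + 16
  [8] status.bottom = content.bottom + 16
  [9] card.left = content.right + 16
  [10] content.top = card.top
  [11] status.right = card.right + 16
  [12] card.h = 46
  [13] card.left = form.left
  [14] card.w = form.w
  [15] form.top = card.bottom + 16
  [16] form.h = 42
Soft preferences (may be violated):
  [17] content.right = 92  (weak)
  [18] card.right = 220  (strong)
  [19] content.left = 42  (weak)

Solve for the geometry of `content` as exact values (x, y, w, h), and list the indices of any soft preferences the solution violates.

1. content.x = 42  [content.left = status.left + 16]
2. content.y = 38  [content.top = status.top + 16]
3. content.h = 150  [status.bottom = content.bottom + 16]
4. content.w = 50  [card.left = content.right + 16]

content = (x=42, y=38, w=50, h=150)
violated soft preferences: 18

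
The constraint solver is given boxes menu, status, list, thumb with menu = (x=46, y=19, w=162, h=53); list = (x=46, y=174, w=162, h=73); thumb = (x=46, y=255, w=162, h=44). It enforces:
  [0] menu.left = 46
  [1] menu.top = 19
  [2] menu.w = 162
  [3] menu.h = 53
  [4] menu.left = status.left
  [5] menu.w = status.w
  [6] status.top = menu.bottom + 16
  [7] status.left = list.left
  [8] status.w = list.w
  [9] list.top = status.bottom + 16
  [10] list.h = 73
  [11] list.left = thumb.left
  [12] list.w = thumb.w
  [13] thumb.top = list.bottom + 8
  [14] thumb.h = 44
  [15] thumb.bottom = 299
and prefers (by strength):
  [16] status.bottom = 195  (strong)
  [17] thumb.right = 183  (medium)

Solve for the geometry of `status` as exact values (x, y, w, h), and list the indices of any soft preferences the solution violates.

1. status.x = 46  [menu.left = status.left]
2. status.w = 162  [menu.w = status.w]
3. status.y = 88  [status.top = menu.bottom + 16]
4. status.h = 70  [list.top = status.bottom + 16]

status = (x=46, y=88, w=162, h=70)
violated soft preferences: 16, 17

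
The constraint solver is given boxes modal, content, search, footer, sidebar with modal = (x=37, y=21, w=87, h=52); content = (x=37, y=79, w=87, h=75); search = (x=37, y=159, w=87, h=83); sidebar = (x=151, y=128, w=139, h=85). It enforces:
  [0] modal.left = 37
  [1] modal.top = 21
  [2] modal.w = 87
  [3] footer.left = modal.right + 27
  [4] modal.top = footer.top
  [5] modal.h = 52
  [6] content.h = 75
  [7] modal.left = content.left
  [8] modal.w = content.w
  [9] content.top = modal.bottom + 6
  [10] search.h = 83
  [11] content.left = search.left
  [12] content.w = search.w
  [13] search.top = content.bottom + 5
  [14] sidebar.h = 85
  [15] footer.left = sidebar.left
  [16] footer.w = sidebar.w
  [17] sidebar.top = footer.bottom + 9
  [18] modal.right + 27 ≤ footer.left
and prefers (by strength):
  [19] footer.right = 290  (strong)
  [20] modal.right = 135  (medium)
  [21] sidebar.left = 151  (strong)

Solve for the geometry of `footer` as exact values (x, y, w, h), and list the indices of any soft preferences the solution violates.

footer = (x=151, y=21, w=139, h=98)
violated soft preferences: 20

1. footer.x = 151  [footer.left = modal.right + 27]
2. footer.y = 21  [modal.top = footer.top]
3. footer.w = 139  [footer.w = sidebar.w]
4. footer.h = 98  [sidebar.top = footer.bottom + 9]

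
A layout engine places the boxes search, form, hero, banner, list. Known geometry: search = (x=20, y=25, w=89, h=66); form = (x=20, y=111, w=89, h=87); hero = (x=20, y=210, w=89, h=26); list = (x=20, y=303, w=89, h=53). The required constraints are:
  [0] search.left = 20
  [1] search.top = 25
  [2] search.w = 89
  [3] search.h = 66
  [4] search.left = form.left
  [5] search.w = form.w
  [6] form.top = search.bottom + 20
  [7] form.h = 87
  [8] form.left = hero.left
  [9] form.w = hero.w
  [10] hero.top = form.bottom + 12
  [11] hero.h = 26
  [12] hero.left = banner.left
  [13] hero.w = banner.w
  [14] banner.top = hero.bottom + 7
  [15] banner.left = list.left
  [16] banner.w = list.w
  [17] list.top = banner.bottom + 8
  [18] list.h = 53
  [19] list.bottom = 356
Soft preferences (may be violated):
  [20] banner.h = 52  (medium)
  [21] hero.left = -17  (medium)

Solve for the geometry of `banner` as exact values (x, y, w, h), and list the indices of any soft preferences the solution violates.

banner = (x=20, y=243, w=89, h=52)
violated soft preferences: 21

1. banner.x = 20  [hero.left = banner.left]
2. banner.w = 89  [hero.w = banner.w]
3. banner.y = 243  [banner.top = hero.bottom + 7]
4. banner.h = 52  [list.top = banner.bottom + 8]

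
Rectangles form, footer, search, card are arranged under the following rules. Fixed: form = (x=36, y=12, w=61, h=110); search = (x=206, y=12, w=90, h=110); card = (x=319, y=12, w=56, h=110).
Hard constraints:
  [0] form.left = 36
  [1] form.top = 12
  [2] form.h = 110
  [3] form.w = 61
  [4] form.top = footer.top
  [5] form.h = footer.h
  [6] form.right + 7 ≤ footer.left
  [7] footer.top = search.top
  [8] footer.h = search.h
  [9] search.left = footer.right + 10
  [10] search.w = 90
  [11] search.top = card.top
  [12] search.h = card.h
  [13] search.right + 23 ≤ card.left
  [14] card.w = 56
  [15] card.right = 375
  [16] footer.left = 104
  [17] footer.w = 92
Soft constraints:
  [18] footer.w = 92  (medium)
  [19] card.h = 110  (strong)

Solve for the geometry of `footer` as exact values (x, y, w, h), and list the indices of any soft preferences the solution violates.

footer = (x=104, y=12, w=92, h=110)
violated soft preferences: none

1. footer.y = 12  [form.top = footer.top]
2. footer.h = 110  [form.h = footer.h]
3. footer.x = 104  [footer.left = 104]
4. footer.w = 92  [footer.w = 92]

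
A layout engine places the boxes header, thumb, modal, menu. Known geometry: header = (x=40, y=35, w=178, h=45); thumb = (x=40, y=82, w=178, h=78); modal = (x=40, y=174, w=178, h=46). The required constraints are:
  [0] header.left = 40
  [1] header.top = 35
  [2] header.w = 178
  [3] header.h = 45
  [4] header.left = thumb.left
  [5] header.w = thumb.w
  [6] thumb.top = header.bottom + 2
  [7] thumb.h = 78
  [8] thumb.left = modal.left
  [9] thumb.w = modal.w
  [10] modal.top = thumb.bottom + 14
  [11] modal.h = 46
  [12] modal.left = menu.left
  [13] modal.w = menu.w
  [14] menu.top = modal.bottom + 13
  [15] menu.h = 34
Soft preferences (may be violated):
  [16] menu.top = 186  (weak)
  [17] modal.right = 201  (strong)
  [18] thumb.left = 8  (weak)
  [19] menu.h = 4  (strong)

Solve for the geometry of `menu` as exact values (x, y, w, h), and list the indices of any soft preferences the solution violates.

menu = (x=40, y=233, w=178, h=34)
violated soft preferences: 16, 17, 18, 19

1. menu.x = 40  [modal.left = menu.left]
2. menu.w = 178  [modal.w = menu.w]
3. menu.y = 233  [menu.top = modal.bottom + 13]
4. menu.h = 34  [menu.h = 34]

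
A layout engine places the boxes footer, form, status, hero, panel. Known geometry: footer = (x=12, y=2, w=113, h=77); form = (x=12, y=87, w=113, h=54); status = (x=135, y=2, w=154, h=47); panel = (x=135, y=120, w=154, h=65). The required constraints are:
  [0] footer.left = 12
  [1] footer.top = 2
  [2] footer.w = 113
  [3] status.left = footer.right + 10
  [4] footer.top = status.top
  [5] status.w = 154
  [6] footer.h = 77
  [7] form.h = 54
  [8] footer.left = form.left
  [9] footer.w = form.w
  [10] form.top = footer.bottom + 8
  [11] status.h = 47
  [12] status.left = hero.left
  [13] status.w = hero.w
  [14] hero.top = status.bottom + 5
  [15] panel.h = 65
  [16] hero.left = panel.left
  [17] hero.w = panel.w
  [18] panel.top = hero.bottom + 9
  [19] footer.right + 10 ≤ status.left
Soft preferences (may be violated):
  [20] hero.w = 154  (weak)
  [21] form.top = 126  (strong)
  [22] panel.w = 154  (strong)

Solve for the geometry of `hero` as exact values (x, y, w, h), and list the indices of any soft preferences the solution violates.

1. hero.x = 135  [status.left = hero.left]
2. hero.w = 154  [status.w = hero.w]
3. hero.y = 54  [hero.top = status.bottom + 5]
4. hero.h = 57  [panel.top = hero.bottom + 9]

hero = (x=135, y=54, w=154, h=57)
violated soft preferences: 21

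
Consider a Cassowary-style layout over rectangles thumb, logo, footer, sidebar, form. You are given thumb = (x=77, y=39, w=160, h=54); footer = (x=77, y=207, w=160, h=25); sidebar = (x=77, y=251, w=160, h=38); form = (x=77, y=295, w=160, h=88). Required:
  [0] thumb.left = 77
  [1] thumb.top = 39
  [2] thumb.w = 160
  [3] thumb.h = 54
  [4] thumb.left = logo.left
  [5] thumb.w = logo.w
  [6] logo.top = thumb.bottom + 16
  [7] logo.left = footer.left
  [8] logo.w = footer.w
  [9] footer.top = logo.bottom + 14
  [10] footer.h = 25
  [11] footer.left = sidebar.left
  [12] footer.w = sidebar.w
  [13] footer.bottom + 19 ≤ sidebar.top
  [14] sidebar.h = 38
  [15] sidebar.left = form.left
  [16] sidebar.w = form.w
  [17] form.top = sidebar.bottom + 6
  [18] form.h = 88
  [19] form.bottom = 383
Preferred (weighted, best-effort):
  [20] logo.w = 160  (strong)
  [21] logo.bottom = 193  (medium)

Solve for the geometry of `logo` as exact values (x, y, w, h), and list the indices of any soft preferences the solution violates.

1. logo.x = 77  [thumb.left = logo.left]
2. logo.w = 160  [thumb.w = logo.w]
3. logo.y = 109  [logo.top = thumb.bottom + 16]
4. logo.h = 84  [footer.top = logo.bottom + 14]

logo = (x=77, y=109, w=160, h=84)
violated soft preferences: none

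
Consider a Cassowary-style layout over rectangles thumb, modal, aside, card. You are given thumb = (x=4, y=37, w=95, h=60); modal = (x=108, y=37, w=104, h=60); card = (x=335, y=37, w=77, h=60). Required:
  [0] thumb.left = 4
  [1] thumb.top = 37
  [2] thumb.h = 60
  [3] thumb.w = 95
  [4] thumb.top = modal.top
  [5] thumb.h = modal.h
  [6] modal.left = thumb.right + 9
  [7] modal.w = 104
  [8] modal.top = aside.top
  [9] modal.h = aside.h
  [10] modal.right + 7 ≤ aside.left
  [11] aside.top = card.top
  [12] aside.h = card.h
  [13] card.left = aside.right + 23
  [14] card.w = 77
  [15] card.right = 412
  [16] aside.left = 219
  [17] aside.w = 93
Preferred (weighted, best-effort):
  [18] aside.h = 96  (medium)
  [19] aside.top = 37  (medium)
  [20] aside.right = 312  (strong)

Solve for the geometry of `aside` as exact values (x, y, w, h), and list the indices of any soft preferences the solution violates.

aside = (x=219, y=37, w=93, h=60)
violated soft preferences: 18

1. aside.y = 37  [modal.top = aside.top]
2. aside.h = 60  [modal.h = aside.h]
3. aside.x = 219  [aside.left = 219]
4. aside.w = 93  [aside.w = 93]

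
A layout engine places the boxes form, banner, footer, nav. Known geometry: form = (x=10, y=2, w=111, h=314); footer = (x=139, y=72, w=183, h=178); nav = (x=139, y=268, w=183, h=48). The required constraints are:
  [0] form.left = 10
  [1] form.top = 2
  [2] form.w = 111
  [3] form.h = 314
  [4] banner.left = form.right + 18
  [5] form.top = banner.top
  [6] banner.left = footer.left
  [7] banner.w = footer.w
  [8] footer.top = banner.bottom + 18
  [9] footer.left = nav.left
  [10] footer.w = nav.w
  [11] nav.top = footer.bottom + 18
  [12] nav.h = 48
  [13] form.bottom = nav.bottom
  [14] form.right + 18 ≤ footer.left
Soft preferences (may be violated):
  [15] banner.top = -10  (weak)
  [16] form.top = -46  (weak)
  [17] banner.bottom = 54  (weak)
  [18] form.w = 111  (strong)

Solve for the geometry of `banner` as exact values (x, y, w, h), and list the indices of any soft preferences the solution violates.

1. banner.x = 139  [banner.left = form.right + 18]
2. banner.y = 2  [form.top = banner.top]
3. banner.w = 183  [banner.w = footer.w]
4. banner.h = 52  [footer.top = banner.bottom + 18]

banner = (x=139, y=2, w=183, h=52)
violated soft preferences: 15, 16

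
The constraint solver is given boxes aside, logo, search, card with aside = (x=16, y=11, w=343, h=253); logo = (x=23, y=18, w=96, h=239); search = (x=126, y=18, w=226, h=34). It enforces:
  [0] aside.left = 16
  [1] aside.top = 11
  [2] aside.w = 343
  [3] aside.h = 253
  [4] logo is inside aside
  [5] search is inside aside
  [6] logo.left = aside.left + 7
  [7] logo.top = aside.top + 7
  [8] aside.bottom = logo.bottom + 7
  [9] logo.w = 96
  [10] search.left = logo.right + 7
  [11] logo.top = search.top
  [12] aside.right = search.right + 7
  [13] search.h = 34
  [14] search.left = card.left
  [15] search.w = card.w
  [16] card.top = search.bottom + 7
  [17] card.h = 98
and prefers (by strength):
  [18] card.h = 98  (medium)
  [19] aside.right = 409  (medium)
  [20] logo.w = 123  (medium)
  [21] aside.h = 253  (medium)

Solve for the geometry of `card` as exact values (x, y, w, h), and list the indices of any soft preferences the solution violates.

1. card.x = 126  [search.left = card.left]
2. card.w = 226  [search.w = card.w]
3. card.y = 59  [card.top = search.bottom + 7]
4. card.h = 98  [card.h = 98]

card = (x=126, y=59, w=226, h=98)
violated soft preferences: 19, 20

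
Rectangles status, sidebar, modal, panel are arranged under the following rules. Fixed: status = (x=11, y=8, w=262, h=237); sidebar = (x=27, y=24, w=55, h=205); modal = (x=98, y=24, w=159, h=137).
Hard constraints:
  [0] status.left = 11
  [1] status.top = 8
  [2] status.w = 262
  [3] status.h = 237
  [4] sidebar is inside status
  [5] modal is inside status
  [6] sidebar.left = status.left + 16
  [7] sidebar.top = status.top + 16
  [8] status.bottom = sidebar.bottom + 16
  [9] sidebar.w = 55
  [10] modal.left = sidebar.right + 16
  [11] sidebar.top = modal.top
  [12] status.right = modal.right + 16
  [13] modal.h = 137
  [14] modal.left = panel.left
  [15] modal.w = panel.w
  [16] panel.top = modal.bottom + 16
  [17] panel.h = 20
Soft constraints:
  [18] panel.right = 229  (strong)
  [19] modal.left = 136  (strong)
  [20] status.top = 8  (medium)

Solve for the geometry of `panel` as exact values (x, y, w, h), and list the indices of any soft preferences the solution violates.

panel = (x=98, y=177, w=159, h=20)
violated soft preferences: 18, 19

1. panel.x = 98  [modal.left = panel.left]
2. panel.w = 159  [modal.w = panel.w]
3. panel.y = 177  [panel.top = modal.bottom + 16]
4. panel.h = 20  [panel.h = 20]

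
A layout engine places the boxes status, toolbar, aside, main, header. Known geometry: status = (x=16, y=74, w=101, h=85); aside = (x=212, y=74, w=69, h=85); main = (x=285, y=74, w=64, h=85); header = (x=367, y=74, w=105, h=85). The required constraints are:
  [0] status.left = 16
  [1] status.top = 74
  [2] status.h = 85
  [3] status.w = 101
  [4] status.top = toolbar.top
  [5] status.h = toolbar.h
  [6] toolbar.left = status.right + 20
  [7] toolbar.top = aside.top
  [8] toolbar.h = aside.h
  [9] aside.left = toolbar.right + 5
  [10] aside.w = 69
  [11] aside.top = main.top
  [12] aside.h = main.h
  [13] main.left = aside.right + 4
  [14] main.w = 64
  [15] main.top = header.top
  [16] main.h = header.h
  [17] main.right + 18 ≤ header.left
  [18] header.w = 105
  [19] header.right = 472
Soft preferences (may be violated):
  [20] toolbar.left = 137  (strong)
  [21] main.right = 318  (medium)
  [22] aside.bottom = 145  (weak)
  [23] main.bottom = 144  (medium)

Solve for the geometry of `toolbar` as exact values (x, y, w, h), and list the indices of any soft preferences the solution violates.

1. toolbar.y = 74  [status.top = toolbar.top]
2. toolbar.h = 85  [status.h = toolbar.h]
3. toolbar.x = 137  [toolbar.left = status.right + 20]
4. toolbar.w = 70  [aside.left = toolbar.right + 5]

toolbar = (x=137, y=74, w=70, h=85)
violated soft preferences: 21, 22, 23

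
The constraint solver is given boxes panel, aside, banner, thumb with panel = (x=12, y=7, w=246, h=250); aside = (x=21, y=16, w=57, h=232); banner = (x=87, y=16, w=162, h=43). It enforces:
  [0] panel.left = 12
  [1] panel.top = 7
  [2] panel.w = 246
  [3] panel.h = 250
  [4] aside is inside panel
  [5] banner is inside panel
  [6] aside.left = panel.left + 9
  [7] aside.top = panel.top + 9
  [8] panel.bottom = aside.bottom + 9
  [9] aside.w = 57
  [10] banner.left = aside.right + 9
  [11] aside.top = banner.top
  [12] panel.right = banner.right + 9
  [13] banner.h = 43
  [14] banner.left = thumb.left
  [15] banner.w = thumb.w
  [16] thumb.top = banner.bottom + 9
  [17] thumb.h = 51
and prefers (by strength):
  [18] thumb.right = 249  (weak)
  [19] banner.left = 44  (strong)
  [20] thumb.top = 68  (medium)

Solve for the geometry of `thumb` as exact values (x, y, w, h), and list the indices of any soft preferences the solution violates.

1. thumb.x = 87  [banner.left = thumb.left]
2. thumb.w = 162  [banner.w = thumb.w]
3. thumb.y = 68  [thumb.top = banner.bottom + 9]
4. thumb.h = 51  [thumb.h = 51]

thumb = (x=87, y=68, w=162, h=51)
violated soft preferences: 19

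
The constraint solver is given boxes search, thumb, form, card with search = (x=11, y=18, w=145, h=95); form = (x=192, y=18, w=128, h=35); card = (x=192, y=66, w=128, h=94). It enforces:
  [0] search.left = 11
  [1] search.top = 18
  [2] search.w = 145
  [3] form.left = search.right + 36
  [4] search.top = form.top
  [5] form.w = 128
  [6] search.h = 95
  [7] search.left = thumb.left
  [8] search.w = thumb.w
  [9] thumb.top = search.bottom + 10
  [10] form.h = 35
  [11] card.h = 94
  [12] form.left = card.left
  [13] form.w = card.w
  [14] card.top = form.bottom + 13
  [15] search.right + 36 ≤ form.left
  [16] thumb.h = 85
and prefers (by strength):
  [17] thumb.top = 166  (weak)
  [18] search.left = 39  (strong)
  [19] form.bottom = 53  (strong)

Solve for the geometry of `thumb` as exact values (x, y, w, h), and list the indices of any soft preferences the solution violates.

thumb = (x=11, y=123, w=145, h=85)
violated soft preferences: 17, 18

1. thumb.x = 11  [search.left = thumb.left]
2. thumb.w = 145  [search.w = thumb.w]
3. thumb.y = 123  [thumb.top = search.bottom + 10]
4. thumb.h = 85  [thumb.h = 85]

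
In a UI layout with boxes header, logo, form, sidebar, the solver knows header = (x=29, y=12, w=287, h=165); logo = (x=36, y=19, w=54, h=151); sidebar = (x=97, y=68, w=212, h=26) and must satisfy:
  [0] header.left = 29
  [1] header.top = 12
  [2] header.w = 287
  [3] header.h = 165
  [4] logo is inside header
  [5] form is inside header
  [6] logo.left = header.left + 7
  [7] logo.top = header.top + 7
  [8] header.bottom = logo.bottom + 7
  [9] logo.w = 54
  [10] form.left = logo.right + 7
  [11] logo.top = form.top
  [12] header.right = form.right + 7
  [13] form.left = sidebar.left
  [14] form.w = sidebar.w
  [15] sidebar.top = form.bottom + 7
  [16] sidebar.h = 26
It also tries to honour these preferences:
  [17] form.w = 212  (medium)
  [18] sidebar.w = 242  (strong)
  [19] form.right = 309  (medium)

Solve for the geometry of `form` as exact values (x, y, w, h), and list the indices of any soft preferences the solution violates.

1. form.x = 97  [form.left = logo.right + 7]
2. form.y = 19  [logo.top = form.top]
3. form.w = 212  [header.right = form.right + 7]
4. form.h = 42  [sidebar.top = form.bottom + 7]

form = (x=97, y=19, w=212, h=42)
violated soft preferences: 18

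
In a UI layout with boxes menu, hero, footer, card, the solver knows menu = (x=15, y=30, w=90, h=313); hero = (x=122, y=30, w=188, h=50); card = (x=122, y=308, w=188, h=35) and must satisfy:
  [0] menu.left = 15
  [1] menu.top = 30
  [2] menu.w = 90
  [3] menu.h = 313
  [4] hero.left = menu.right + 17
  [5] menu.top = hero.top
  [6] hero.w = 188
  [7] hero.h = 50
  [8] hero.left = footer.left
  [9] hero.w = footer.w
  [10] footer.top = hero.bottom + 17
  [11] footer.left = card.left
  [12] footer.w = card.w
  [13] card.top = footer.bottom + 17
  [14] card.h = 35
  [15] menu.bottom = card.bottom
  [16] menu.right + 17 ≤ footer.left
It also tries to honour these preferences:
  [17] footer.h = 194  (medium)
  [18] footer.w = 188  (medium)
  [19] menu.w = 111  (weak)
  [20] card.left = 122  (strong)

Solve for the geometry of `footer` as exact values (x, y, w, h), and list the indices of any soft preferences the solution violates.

footer = (x=122, y=97, w=188, h=194)
violated soft preferences: 19

1. footer.x = 122  [hero.left = footer.left]
2. footer.w = 188  [hero.w = footer.w]
3. footer.y = 97  [footer.top = hero.bottom + 17]
4. footer.h = 194  [card.top = footer.bottom + 17]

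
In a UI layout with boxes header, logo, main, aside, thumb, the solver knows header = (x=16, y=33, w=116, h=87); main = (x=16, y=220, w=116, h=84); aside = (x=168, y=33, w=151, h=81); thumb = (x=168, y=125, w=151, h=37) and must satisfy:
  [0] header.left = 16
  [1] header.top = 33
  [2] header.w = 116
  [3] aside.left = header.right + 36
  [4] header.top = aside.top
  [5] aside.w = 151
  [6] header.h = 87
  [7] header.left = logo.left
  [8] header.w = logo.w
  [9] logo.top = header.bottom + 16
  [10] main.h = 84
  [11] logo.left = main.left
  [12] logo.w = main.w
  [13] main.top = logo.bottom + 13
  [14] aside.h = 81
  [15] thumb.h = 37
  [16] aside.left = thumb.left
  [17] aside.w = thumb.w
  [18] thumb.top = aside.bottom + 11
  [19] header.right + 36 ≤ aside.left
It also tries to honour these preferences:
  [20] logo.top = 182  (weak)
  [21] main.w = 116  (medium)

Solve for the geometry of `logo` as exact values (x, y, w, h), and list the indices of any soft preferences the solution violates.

logo = (x=16, y=136, w=116, h=71)
violated soft preferences: 20

1. logo.x = 16  [header.left = logo.left]
2. logo.w = 116  [header.w = logo.w]
3. logo.y = 136  [logo.top = header.bottom + 16]
4. logo.h = 71  [main.top = logo.bottom + 13]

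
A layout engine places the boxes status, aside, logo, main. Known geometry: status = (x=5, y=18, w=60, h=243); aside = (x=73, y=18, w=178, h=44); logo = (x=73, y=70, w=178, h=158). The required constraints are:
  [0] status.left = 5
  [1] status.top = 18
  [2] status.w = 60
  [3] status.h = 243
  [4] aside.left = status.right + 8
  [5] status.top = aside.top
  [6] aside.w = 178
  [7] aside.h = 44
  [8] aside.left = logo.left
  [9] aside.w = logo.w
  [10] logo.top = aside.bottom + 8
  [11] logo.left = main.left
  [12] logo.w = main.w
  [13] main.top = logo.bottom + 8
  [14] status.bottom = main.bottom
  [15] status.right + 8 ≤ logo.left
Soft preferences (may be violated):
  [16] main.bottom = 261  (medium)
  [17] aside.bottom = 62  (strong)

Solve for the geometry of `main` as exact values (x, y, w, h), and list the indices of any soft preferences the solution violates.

main = (x=73, y=236, w=178, h=25)
violated soft preferences: none

1. main.x = 73  [logo.left = main.left]
2. main.w = 178  [logo.w = main.w]
3. main.y = 236  [main.top = logo.bottom + 8]
4. main.h = 25  [status.bottom = main.bottom]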